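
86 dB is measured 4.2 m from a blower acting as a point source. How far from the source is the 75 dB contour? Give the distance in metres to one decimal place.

14.9 m

Point-source spreading drops the level by 20·log₁₀(r₂/r₁); inverting, r₂/r₁ = 10^(ΔL/20).
r₂ = 4.2·10^((86−75)/20) = 4.2·10^(11.0/20) = 14.90 m.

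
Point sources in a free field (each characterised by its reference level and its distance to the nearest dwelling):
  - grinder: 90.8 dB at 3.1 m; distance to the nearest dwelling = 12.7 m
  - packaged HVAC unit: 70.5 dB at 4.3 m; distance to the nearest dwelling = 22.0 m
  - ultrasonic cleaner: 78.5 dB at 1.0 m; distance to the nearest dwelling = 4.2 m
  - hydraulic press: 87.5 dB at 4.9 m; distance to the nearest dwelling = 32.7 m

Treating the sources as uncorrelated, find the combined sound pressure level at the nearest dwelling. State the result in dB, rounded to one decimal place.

79.5 dB

Apply inverse-square spreading to bring every level to the receiver, then sum 10^(L/10).
grinder: 90.8 − 20·log₁₀(12.7/3.1) = 90.8 − 12.25 = 78.55 dB.
packaged HVAC unit: 70.5 − 20·log₁₀(22.0/4.3) = 70.5 − 14.18 = 56.32 dB.
ultrasonic cleaner: 78.5 − 20·log₁₀(4.2/1.0) = 78.5 − 12.46 = 66.04 dB.
hydraulic press: 87.5 − 20·log₁₀(32.7/4.9) = 87.5 − 16.49 = 71.01 dB.
Σ 10^(L/10) = 8.870e+07 → L_total = 10·log₁₀(8.870e+07) = 79.48 dB.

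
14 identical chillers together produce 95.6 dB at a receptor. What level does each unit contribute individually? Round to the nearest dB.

Dividing the total intensity by 14 lowers the level by 10·log₁₀ 14 = 11.461 dB: L₁ = 95.6 − 11.461.

84 dB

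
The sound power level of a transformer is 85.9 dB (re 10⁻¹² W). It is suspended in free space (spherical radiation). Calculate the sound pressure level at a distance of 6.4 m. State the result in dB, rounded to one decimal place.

58.8 dB

Free-field spherical radiation: L_p = L_w − 10·log₁₀(4π·r²), r = 6.4 m.
4π·r² = 514.7 m², 10·log₁₀ of that is 27.116 dB.
L_p = 85.9 − 27.116 = 58.78 dB.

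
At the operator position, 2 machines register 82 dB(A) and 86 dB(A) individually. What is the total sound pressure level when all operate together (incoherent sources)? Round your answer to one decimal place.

87.5 dB(A)

Incoherent sources combine by intensity addition: L_total = 10·log₁₀(Σ 10^(L_i/10)).
Σ 10^(L/10) = 10^(82/10) + 10^(86/10) = 5.566e+08.
L_total = 10·log₁₀(5.566e+08) = 87.46 dB(A).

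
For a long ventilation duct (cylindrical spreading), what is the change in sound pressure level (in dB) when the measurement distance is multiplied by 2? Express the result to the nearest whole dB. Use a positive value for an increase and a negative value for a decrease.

Line-source spreading: ΔL = −10·log₁₀(r₂/r₁).
ΔL = −10·log₁₀(2) = -3.01 dB.

-3 dB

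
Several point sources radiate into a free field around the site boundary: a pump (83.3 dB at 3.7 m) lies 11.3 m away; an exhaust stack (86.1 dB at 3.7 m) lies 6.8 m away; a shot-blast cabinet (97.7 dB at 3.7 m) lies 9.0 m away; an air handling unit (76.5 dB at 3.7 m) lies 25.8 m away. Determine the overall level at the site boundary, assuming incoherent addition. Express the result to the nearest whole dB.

91 dB

First find each source's level at the receiver (point-source: −20·log₁₀(r/r_ref)), then combine on an intensity basis.
pump: 83.3 − 20·log₁₀(11.3/3.7) = 83.3 − 9.70 = 73.60 dB.
exhaust stack: 86.1 − 20·log₁₀(6.8/3.7) = 86.1 − 5.29 = 80.81 dB.
shot-blast cabinet: 97.7 − 20·log₁₀(9.0/3.7) = 97.7 − 7.72 = 89.98 dB.
air handling unit: 76.5 − 20·log₁₀(25.8/3.7) = 76.5 − 16.87 = 59.63 dB.
Σ 10^(L/10) = 1.140e+09 → L_total = 10·log₁₀(1.140e+09) = 90.57 dB.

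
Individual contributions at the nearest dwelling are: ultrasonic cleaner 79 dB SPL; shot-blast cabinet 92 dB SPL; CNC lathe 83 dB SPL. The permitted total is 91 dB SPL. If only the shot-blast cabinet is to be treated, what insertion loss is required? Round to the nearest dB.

Everything except the shot-blast cabinet sums to 10^(79/10) + 10^(83/10) = 2.790e+08 in linear terms, 84.46 dB SPL.
To meet 91 dB SPL overall, the treated shot-blast cabinet may contribute at most 10^(91/10) − 2.790e+08 = 9.800e+08, i.e. 89.91 dB SPL.
Required insertion loss = 92 − 89.91 = 2.09 dB.

2 dB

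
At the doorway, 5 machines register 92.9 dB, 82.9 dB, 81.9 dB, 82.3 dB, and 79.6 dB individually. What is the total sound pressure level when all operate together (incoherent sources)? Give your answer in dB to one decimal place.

94.1 dB

Incoherent sources combine by intensity addition: L_total = 10·log₁₀(Σ 10^(L_i/10)).
Σ 10^(L/10) = 10^(92.9/10) + 10^(82.9/10) + 10^(81.9/10) + 10^(82.3/10) + 10^(79.6/10) = 2.561e+09.
L_total = 10·log₁₀(2.561e+09) = 94.08 dB.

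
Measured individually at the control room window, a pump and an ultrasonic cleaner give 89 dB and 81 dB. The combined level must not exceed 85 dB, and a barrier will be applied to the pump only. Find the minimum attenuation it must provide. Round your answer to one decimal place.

Everything except the pump sums to 10^(81/10) = 1.259e+08 in linear terms, 81.00 dB.
The limit corresponds to 10^(85/10) = 3.162e+08; subtracting the fixed part leaves 1.903e+08 for the pump, i.e. 82.80 dB.
So the pump must be reduced from 89 to 82.80 dB: IL = 6.20 dB.

6.2 dB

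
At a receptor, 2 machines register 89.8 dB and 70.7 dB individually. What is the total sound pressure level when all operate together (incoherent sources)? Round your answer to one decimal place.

89.9 dB

Incoherent sources combine by intensity addition: L_total = 10·log₁₀(Σ 10^(L_i/10)).
Σ 10^(L/10) = 10^(89.8/10) + 10^(70.7/10) = 9.667e+08.
L_total = 10·log₁₀(9.667e+08) = 89.85 dB.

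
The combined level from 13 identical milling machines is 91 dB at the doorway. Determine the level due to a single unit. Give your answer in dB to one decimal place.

79.9 dB

13 equal contributions raise the level by 10·log₁₀ 13 = 11.139 dB, so each unit alone gives 91 − 11.139.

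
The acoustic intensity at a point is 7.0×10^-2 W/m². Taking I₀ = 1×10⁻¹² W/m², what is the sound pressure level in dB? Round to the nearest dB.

I/I₀ = 7.0×10^-2/10⁻¹² = 7.0×10^10, and L = 10·log₁₀(I/I₀).
L = 10·(0.8451 + 10) = 108.45 dB.

108 dB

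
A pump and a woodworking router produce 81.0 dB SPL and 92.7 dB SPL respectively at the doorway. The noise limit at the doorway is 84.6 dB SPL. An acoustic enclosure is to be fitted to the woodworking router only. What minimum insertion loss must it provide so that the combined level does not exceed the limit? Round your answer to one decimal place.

Fixed contribution from the other source: Σ 10^(L/10) = 10^(81.0/10) = 1.259e+08 (81.00 dB SPL).
The limit corresponds to 10^(84.6/10) = 2.884e+08; subtracting the fixed part leaves 1.625e+08 for the woodworking router, i.e. 82.11 dB SPL.
So the woodworking router must be reduced from 92.7 to 82.11 dB SPL: IL = 10.59 dB.

10.6 dB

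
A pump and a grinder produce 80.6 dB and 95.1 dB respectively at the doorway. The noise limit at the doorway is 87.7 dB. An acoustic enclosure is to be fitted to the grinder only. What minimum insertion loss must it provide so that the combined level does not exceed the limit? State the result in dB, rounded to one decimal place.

The untreated sources together contribute 10^(80.6/10) = 1.148e+08, i.e. 80.60 dB.
The limit corresponds to 10^(87.7/10) = 5.888e+08; subtracting the fixed part leaves 4.740e+08 for the grinder, i.e. 86.76 dB.
Required insertion loss = 95.1 − 86.76 = 8.34 dB.

8.3 dB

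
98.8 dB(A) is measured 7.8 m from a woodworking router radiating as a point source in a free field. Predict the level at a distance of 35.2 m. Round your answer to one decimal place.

85.7 dB(A)

For a point source, L₂ = L₁ − 20·log₁₀(r₂/r₁).
L₂ = 98.8 − 20·log₁₀(35.2/7.8) = 98.8 − 13.089 = 85.71 dB(A).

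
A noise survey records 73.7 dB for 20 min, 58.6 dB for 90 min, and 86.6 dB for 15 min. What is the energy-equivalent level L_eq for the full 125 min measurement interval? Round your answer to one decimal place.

Weight each interval's intensity by its duration and average over T = 125 min:
Σ tᵢ·10^(Lᵢ/10) = 20·10^(73.7/10) + 90·10^(58.6/10) + 15·10^(86.6/10) = 7.390e+09.
L_eq = 10·log₁₀(7.390e+09/125) = 77.72 dB.

77.7 dB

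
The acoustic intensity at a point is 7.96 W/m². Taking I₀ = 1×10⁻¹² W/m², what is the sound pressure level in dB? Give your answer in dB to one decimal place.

129.0 dB

I/I₀ = 7.96/10⁻¹² = 7.96×10^12, and L = 10·log₁₀(I/I₀).
L = 10·(0.9009 + 12) = 129.01 dB.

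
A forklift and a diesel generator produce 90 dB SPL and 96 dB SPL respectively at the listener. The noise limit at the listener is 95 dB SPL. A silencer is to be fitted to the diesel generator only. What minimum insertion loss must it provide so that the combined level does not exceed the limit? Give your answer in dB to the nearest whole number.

The untreated sources together contribute 10^(90/10) = 1.000e+09, i.e. 90.00 dB SPL.
To meet 95 dB SPL overall, the treated diesel generator may contribute at most 10^(95/10) − 1.000e+09 = 2.162e+09, i.e. 93.35 dB SPL.
Required insertion loss = 96 − 93.35 = 2.65 dB.

3 dB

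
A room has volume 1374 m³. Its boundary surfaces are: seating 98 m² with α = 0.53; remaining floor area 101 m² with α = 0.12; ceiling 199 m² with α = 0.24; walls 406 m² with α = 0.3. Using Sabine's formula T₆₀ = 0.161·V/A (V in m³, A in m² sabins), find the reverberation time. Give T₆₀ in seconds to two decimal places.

0.95 s

Summing Sᵢαᵢ: 98·0.53 + 101·0.12 + 199·0.24 + 406·0.3 = 233.62 m².
T₆₀ = 0.161·V/A = 0.161·1374/233.62 = 0.947 s.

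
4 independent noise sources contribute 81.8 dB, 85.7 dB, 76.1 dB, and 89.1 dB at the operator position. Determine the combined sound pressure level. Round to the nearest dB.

91 dB

Incoherent sources combine by intensity addition: L_total = 10·log₁₀(Σ 10^(L_i/10)).
Σ 10^(L/10) = 10^(81.8/10) + 10^(85.7/10) + 10^(76.1/10) + 10^(89.1/10) = 1.376e+09.
L_total = 10·log₁₀(1.376e+09) = 91.39 dB.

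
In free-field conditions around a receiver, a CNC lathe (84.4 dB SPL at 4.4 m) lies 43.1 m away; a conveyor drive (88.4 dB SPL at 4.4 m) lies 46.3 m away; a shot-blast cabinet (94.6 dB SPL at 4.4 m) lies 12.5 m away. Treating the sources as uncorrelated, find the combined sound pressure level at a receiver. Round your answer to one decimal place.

Apply inverse-square spreading to bring every level to the receiver, then sum 10^(L/10).
CNC lathe: 84.4 − 20·log₁₀(43.1/4.4) = 84.4 − 19.82 = 64.58 dB SPL.
conveyor drive: 88.4 − 20·log₁₀(46.3/4.4) = 88.4 − 20.44 = 67.96 dB SPL.
shot-blast cabinet: 94.6 − 20·log₁₀(12.5/4.4) = 94.6 − 9.07 = 85.53 dB SPL.
Σ 10^(L/10) = 3.665e+08 → L_total = 10·log₁₀(3.665e+08) = 85.64 dB SPL.

85.6 dB SPL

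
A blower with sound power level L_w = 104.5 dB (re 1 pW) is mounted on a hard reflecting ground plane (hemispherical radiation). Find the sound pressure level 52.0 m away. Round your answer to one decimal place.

62.2 dB

The power spreads over a hemisphere of area 2π·r², so L_p = L_w − 10·log₁₀(2π·r²).
2π·r² = 1.699e+04 m², 10·log₁₀ of that is 42.302 dB.
L_p = 104.5 − 42.302 = 62.20 dB.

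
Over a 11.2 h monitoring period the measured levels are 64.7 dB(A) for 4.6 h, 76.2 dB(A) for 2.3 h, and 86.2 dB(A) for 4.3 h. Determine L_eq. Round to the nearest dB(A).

82 dB(A)

Weight each interval's intensity by its duration and average over T = 11.2 h:
Σ tᵢ·10^(Lᵢ/10) = 4.6·10^(64.7/10) + 2.3·10^(76.2/10) + 4.3·10^(86.2/10) = 1.902e+09.
L_eq = 10·log₁₀(1.902e+09/11.2) = 82.30 dB(A).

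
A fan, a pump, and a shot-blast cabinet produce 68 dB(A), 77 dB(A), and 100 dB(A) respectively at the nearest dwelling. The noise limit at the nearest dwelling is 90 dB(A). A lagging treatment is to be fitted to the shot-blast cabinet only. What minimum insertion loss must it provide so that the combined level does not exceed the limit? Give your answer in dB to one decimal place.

10.3 dB

Everything except the shot-blast cabinet sums to 10^(68/10) + 10^(77/10) = 5.643e+07 in linear terms, 77.51 dB(A).
The limit corresponds to 10^(90/10) = 1.000e+09; subtracting the fixed part leaves 9.436e+08 for the shot-blast cabinet, i.e. 89.75 dB(A).
So the shot-blast cabinet must be reduced from 100 to 89.75 dB(A): IL = 10.25 dB.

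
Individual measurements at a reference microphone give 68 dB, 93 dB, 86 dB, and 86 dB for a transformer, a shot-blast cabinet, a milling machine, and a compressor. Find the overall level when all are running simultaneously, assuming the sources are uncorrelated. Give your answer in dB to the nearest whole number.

94 dB

Incoherent sources combine by intensity addition: L_total = 10·log₁₀(Σ 10^(L_i/10)).
Σ 10^(L/10) = 10^(68/10) + 10^(93/10) + 10^(86/10) + 10^(86/10) = 2.798e+09.
L_total = 10·log₁₀(2.798e+09) = 94.47 dB.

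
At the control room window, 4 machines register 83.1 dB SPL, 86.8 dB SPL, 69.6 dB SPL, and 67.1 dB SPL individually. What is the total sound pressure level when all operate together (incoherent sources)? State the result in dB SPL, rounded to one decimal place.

For uncorrelated sources the intensities add, so convert each level to linear form, sum, and take 10·log₁₀ of the total.
Σ 10^(L/10) = 10^(83.1/10) + 10^(86.8/10) + 10^(69.6/10) + 10^(67.1/10) = 6.971e+08.
L_total = 10·log₁₀(6.971e+08) = 88.43 dB SPL.

88.4 dB SPL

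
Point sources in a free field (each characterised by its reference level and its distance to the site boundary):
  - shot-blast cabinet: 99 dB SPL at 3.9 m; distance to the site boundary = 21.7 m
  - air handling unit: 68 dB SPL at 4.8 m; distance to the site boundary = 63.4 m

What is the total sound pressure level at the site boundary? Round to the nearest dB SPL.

84 dB SPL

Apply inverse-square spreading to bring every level to the receiver, then sum 10^(L/10).
shot-blast cabinet: 99 − 20·log₁₀(21.7/3.9) = 99 − 14.91 = 84.09 dB SPL.
air handling unit: 68 − 20·log₁₀(63.4/4.8) = 68 − 22.42 = 45.58 dB SPL.
Σ 10^(L/10) = 2.566e+08 → L_total = 10·log₁₀(2.566e+08) = 84.09 dB SPL.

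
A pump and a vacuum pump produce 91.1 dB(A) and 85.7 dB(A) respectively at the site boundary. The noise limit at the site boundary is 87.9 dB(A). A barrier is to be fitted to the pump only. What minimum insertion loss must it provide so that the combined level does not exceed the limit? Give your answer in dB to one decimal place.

The untreated sources together contribute 10^(85.7/10) = 3.715e+08, i.e. 85.70 dB(A).
The limit corresponds to 10^(87.9/10) = 6.166e+08; subtracting the fixed part leaves 2.451e+08 for the pump, i.e. 83.89 dB(A).
So the pump must be reduced from 91.1 to 83.89 dB(A): IL = 7.21 dB.

7.2 dB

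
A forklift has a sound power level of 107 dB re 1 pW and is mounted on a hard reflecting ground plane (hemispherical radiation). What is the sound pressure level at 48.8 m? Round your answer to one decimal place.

L_p = L_w − 10·log₁₀(2π·r²) with r = 48.8 m.
2π·r² = 1.496e+04 m², 10·log₁₀ of that is 41.750 dB.
L_p = 107 − 41.750 = 65.25 dB.

65.2 dB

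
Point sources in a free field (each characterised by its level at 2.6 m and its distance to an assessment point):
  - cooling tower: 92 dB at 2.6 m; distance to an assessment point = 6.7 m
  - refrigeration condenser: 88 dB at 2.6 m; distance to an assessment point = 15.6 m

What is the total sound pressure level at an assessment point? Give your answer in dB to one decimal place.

Propagate each source to the receiver with L = L_ref − 20·log₁₀(r/r_ref), then add intensities.
cooling tower: 92 − 20·log₁₀(6.7/2.6) = 92 − 8.22 = 83.78 dB.
refrigeration condenser: 88 − 20·log₁₀(15.6/2.6) = 88 − 15.56 = 72.44 dB.
Σ 10^(L/10) = 2.562e+08 → L_total = 10·log₁₀(2.562e+08) = 84.09 dB.

84.1 dB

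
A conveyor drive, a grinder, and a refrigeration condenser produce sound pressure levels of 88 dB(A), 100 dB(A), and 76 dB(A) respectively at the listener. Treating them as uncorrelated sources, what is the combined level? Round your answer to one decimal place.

Incoherent sources combine by intensity addition: L_total = 10·log₁₀(Σ 10^(L_i/10)).
Σ 10^(L/10) = 10^(88/10) + 10^(100/10) + 10^(76/10) = 1.067e+10.
L_total = 10·log₁₀(1.067e+10) = 100.28 dB(A).

100.3 dB(A)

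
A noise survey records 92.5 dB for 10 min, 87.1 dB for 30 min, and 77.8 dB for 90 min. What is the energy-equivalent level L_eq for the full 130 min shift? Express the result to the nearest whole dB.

85 dB

The energy average is taken in the linear domain: L_eq = 10·log₁₀[(Σ tᵢ·10^(Lᵢ/10))/T], T = 130 min.
Σ tᵢ·10^(Lᵢ/10) = 10·10^(92.5/10) + 30·10^(87.1/10) + 90·10^(77.8/10) = 3.859e+10.
L_eq = 10·log₁₀(3.859e+10/130) = 84.73 dB.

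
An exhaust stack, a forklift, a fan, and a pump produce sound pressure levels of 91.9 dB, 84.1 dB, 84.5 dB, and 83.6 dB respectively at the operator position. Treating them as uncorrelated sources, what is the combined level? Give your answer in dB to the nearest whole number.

94 dB

Incoherent sources combine by intensity addition: L_total = 10·log₁₀(Σ 10^(L_i/10)).
Σ 10^(L/10) = 10^(91.9/10) + 10^(84.1/10) + 10^(84.5/10) + 10^(83.6/10) = 2.317e+09.
L_total = 10·log₁₀(2.317e+09) = 93.65 dB.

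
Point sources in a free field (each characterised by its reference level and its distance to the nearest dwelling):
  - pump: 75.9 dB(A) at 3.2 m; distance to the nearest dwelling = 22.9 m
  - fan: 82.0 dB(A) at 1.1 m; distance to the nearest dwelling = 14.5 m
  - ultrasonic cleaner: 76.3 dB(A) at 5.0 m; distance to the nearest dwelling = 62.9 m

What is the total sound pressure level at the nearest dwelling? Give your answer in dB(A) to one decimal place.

62.9 dB(A)

Propagate each source to the receiver with L = L_ref − 20·log₁₀(r/r_ref), then add intensities.
pump: 75.9 − 20·log₁₀(22.9/3.2) = 75.9 − 17.09 = 58.81 dB(A).
fan: 82.0 − 20·log₁₀(14.5/1.1) = 82.0 − 22.40 = 59.60 dB(A).
ultrasonic cleaner: 76.3 − 20·log₁₀(62.9/5.0) = 76.3 − 21.99 = 54.31 dB(A).
Σ 10^(L/10) = 1.941e+06 → L_total = 10·log₁₀(1.941e+06) = 62.88 dB(A).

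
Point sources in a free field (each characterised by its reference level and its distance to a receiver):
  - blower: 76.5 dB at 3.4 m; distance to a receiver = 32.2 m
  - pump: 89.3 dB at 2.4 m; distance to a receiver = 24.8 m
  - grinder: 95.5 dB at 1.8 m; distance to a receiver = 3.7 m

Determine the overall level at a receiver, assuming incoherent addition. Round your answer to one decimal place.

89.3 dB

Propagate each source to the receiver with L = L_ref − 20·log₁₀(r/r_ref), then add intensities.
blower: 76.5 − 20·log₁₀(32.2/3.4) = 76.5 − 19.53 = 56.97 dB.
pump: 89.3 − 20·log₁₀(24.8/2.4) = 89.3 − 20.28 = 69.02 dB.
grinder: 95.5 − 20·log₁₀(3.7/1.8) = 95.5 − 6.26 = 89.24 dB.
Σ 10^(L/10) = 8.482e+08 → L_total = 10·log₁₀(8.482e+08) = 89.28 dB.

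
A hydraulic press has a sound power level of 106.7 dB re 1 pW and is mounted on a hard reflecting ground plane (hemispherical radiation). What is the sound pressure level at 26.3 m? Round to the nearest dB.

Free-field hemispherical radiation: L_p = L_w − 10·log₁₀(2π·r²), r = 26.3 m.
2π·r² = 4346 m², 10·log₁₀ of that is 36.381 dB.
L_p = 106.7 − 36.381 = 70.32 dB.

70 dB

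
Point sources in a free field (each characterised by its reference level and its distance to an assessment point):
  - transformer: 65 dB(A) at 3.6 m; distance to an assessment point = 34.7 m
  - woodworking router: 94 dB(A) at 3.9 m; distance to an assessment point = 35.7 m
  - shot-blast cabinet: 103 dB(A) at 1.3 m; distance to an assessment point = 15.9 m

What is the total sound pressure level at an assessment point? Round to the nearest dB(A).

Propagate each source to the receiver with L = L_ref − 20·log₁₀(r/r_ref), then add intensities.
transformer: 65 − 20·log₁₀(34.7/3.6) = 65 − 19.68 = 45.32 dB(A).
woodworking router: 94 − 20·log₁₀(35.7/3.9) = 94 − 19.23 = 74.77 dB(A).
shot-blast cabinet: 103 − 20·log₁₀(15.9/1.3) = 103 − 21.75 = 81.25 dB(A).
Σ 10^(L/10) = 1.634e+08 → L_total = 10·log₁₀(1.634e+08) = 82.13 dB(A).

82 dB(A)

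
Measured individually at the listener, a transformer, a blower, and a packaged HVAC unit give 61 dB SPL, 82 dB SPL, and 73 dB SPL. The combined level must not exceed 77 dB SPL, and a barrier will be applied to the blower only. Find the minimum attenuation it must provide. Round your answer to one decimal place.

7.4 dB

Fixed contribution from the other sources: Σ 10^(L/10) = 10^(61/10) + 10^(73/10) = 2.121e+07 (73.27 dB SPL).
The limit corresponds to 10^(77/10) = 5.012e+07; subtracting the fixed part leaves 2.891e+07 for the blower, i.e. 74.61 dB SPL.
Required insertion loss = 82 − 74.61 = 7.39 dB.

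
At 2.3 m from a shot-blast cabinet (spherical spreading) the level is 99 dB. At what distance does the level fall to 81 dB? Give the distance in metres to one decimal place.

Point-source spreading drops the level by 20·log₁₀(r₂/r₁); inverting, r₂/r₁ = 10^(ΔL/20).
r₂ = 2.3·10^((99−81)/20) = 2.3·10^(18.0/20) = 18.27 m.

18.3 m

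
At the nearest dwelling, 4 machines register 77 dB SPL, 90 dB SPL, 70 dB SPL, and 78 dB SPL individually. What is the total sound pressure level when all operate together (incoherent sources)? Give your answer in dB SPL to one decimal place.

90.5 dB SPL

Incoherent sources combine by intensity addition: L_total = 10·log₁₀(Σ 10^(L_i/10)).
Σ 10^(L/10) = 10^(77/10) + 10^(90/10) + 10^(70/10) + 10^(78/10) = 1.123e+09.
L_total = 10·log₁₀(1.123e+09) = 90.50 dB SPL.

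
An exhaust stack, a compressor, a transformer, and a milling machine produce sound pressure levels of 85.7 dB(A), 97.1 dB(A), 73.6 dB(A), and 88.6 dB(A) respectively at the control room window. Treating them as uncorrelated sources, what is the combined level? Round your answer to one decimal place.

98.0 dB(A)

Incoherent sources combine by intensity addition: L_total = 10·log₁₀(Σ 10^(L_i/10)).
Σ 10^(L/10) = 10^(85.7/10) + 10^(97.1/10) + 10^(73.6/10) + 10^(88.6/10) = 6.247e+09.
L_total = 10·log₁₀(6.247e+09) = 97.96 dB(A).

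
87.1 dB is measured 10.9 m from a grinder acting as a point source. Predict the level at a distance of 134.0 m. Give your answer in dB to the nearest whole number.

65 dB

Point-source attenuation: ΔL = 20·log₁₀(r₂/r₁) = 20·log₁₀(134.0/10.9) = 21.794 dB.
L₂ = 87.1 − 20·log₁₀(134.0/10.9) = 87.1 − 21.794 = 65.31 dB.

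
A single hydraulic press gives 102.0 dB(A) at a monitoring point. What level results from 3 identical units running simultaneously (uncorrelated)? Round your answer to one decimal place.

106.8 dB(A)

With 3 equal, uncorrelated contributions the intensity is 3× that of one unit, giving a rise of 10·log₁₀ 3.
L_total = 102.0 + 10·log₁₀(3) = 102.0 + 4.771 = 106.77 dB(A).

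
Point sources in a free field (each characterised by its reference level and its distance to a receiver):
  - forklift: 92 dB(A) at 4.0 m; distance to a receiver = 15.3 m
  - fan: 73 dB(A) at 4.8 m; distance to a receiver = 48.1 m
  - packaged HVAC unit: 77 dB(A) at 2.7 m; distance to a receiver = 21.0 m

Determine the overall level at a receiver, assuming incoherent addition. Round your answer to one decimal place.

Apply inverse-square spreading to bring every level to the receiver, then sum 10^(L/10).
forklift: 92 − 20·log₁₀(15.3/4.0) = 92 − 11.65 = 80.35 dB(A).
fan: 73 − 20·log₁₀(48.1/4.8) = 73 − 20.02 = 52.98 dB(A).
packaged HVAC unit: 77 − 20·log₁₀(21.0/2.7) = 77 − 17.82 = 59.18 dB(A).
Σ 10^(L/10) = 1.094e+08 → L_total = 10·log₁₀(1.094e+08) = 80.39 dB(A).

80.4 dB(A)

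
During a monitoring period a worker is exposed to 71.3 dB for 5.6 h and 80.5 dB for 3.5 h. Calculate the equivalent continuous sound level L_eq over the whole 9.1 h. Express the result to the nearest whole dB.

Weight each interval's intensity by its duration and average over T = 9.1 h:
Σ tᵢ·10^(Lᵢ/10) = 5.6·10^(71.3/10) + 3.5·10^(80.5/10) = 4.682e+08.
L_eq = 10·log₁₀(4.682e+08/9.1) = 77.11 dB.

77 dB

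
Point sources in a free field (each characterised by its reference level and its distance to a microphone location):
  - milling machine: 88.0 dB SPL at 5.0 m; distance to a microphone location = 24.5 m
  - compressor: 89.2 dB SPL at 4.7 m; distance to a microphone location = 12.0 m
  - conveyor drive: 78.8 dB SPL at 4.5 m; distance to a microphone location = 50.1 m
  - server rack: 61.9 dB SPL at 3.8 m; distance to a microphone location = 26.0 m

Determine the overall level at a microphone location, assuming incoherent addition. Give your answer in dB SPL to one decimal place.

Apply inverse-square spreading to bring every level to the receiver, then sum 10^(L/10).
milling machine: 88.0 − 20·log₁₀(24.5/5.0) = 88.0 − 13.80 = 74.20 dB SPL.
compressor: 89.2 − 20·log₁₀(12.0/4.7) = 89.2 − 8.14 = 81.06 dB SPL.
conveyor drive: 78.8 − 20·log₁₀(50.1/4.5) = 78.8 − 20.93 = 57.87 dB SPL.
server rack: 61.9 − 20·log₁₀(26.0/3.8) = 61.9 − 16.70 = 45.20 dB SPL.
Σ 10^(L/10) = 1.545e+08 → L_total = 10·log₁₀(1.545e+08) = 81.89 dB SPL.

81.9 dB SPL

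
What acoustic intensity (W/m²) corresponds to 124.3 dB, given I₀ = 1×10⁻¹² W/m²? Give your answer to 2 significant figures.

2.7 W/m²

I/I₀ = 10^(124.3/10) = 2.692e+12, so I = 2.692e+12 × 10⁻¹² W/m².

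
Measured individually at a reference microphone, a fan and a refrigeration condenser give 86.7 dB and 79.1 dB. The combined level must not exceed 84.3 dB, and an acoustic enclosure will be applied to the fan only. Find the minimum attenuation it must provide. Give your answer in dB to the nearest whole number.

Fixed contribution from the other source: Σ 10^(L/10) = 10^(79.1/10) = 8.128e+07 (79.10 dB).
To meet 84.3 dB overall, the treated fan may contribute at most 10^(84.3/10) − 8.128e+07 = 1.879e+08, i.e. 82.74 dB.
Required insertion loss = 86.7 − 82.74 = 3.96 dB.

4 dB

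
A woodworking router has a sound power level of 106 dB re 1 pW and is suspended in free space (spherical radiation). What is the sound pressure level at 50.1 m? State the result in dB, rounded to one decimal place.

61.0 dB

The power spreads over a sphere of area 4π·r², so L_p = L_w − 10·log₁₀(4π·r²).
4π·r² = 3.154e+04 m², 10·log₁₀ of that is 44.989 dB.
L_p = 106 − 44.989 = 61.01 dB.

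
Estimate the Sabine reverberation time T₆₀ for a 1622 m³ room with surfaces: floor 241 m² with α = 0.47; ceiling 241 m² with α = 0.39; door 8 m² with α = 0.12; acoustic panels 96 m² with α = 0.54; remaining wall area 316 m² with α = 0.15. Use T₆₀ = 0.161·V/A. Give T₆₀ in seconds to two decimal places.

Summing Sᵢαᵢ: 241·0.47 + 241·0.39 + 8·0.12 + 96·0.54 + 316·0.15 = 307.46 m².
T₆₀ = 0.161·V/A = 0.161·1622/307.46 = 0.849 s.

0.85 s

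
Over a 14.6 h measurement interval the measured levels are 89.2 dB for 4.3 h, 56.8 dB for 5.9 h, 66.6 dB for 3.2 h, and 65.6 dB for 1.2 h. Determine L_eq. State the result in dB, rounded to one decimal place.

83.9 dB

Weight each interval's intensity by its duration and average over T = 14.6 h:
Σ tᵢ·10^(Lᵢ/10) = 4.3·10^(89.2/10) + 5.9·10^(56.8/10) + 3.2·10^(66.6/10) + 1.2·10^(65.6/10) = 3.598e+09.
L_eq = 10·log₁₀(3.598e+09/14.6) = 83.92 dB.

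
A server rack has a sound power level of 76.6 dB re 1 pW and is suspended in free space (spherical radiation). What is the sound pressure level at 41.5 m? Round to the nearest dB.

33 dB

L_p = L_w − 10·log₁₀(4π·r²) with r = 41.5 m.
4π·r² = 2.164e+04 m², 10·log₁₀ of that is 43.353 dB.
L_p = 76.6 − 43.353 = 33.25 dB.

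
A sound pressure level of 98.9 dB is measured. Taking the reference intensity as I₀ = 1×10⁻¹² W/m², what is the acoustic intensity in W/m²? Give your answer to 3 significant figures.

I = I₀·10^(L/10) = 10⁻¹² × 10^(98.9/10) = 10^(-2.110).

0.00776 W/m²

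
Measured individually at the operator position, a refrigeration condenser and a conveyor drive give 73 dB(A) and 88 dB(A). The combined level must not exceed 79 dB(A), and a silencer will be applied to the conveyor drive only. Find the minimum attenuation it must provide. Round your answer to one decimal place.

10.3 dB

Fixed contribution from the other source: Σ 10^(L/10) = 10^(73/10) = 1.995e+07 (73.00 dB(A)).
The limit corresponds to 10^(79/10) = 7.943e+07; subtracting the fixed part leaves 5.948e+07 for the conveyor drive, i.e. 77.74 dB(A).
So the conveyor drive must be reduced from 88 to 77.74 dB(A): IL = 10.26 dB.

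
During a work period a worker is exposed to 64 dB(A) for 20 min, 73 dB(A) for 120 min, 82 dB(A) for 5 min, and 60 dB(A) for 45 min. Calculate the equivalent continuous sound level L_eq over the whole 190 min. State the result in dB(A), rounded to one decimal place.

L_eq = 10·log₁₀[(1/T)·Σ tᵢ·10^(Lᵢ/10)] with T = 190 min.
Σ tᵢ·10^(Lᵢ/10) = 20·10^(64/10) + 120·10^(73/10) + 5·10^(82/10) + 45·10^(60/10) = 3.282e+09.
L_eq = 10·log₁₀(3.282e+09/190) = 72.37 dB(A).

72.4 dB(A)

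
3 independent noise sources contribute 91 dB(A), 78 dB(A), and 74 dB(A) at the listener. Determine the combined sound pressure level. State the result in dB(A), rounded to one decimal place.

91.3 dB(A)

For uncorrelated sources the intensities add, so convert each level to linear form, sum, and take 10·log₁₀ of the total.
Σ 10^(L/10) = 10^(91/10) + 10^(78/10) + 10^(74/10) = 1.347e+09.
L_total = 10·log₁₀(1.347e+09) = 91.29 dB(A).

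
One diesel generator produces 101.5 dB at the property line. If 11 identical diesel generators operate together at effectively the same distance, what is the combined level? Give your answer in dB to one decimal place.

111.9 dB

N identical incoherent sources raise the level by 10·log₁₀ N.
L_total = 101.5 + 10·log₁₀(11) = 101.5 + 10.414 = 111.91 dB.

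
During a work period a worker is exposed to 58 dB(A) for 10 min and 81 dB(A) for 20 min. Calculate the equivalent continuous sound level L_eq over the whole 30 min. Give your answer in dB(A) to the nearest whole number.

Weight each interval's intensity by its duration and average over T = 30 min:
Σ tᵢ·10^(Lᵢ/10) = 10·10^(58/10) + 20·10^(81/10) = 2.524e+09.
L_eq = 10·log₁₀(2.524e+09/30) = 79.25 dB(A).

79 dB(A)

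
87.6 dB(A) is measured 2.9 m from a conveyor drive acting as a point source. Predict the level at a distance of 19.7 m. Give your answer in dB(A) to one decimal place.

71.0 dB(A)

Point-source attenuation: ΔL = 20·log₁₀(r₂/r₁) = 20·log₁₀(19.7/2.9) = 16.641 dB.
L₂ = 87.6 − 20·log₁₀(19.7/2.9) = 87.6 − 16.641 = 70.96 dB(A).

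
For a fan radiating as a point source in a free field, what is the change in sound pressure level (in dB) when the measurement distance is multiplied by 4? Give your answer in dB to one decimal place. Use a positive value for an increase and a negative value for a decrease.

-12.0 dB

A point source loses 6 dB per doubling of distance; generally ΔL = −20·log₁₀(r₂/r₁).
ΔL = −20·log₁₀(4) = -12.04 dB.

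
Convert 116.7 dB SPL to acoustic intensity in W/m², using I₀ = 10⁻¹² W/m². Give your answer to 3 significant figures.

I = I₀·10^(L/10) = 10⁻¹² × 10^(116.7/10) = 10^(-0.330).

0.468 W/m²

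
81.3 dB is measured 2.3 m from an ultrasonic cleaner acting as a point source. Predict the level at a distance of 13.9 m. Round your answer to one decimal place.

For a point source, L₂ = L₁ − 20·log₁₀(r₂/r₁).
L₂ = 81.3 − 20·log₁₀(13.9/2.3) = 81.3 − 15.626 = 65.67 dB.

65.7 dB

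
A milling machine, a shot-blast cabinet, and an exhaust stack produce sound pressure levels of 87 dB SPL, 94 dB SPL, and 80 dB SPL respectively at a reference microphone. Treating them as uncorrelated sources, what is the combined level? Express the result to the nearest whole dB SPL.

95 dB SPL

For uncorrelated sources the intensities add, so convert each level to linear form, sum, and take 10·log₁₀ of the total.
Σ 10^(L/10) = 10^(87/10) + 10^(94/10) + 10^(80/10) = 3.113e+09.
L_total = 10·log₁₀(3.113e+09) = 94.93 dB SPL.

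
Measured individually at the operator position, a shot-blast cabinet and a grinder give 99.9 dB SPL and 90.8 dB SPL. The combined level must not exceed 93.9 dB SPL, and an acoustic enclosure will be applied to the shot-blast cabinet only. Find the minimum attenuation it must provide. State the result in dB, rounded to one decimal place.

The untreated sources together contribute 10^(90.8/10) = 1.202e+09, i.e. 90.80 dB SPL.
The limit corresponds to 10^(93.9/10) = 2.455e+09; subtracting the fixed part leaves 1.252e+09 for the shot-blast cabinet, i.e. 90.98 dB SPL.
So the shot-blast cabinet must be reduced from 99.9 to 90.98 dB SPL: IL = 8.92 dB.

8.9 dB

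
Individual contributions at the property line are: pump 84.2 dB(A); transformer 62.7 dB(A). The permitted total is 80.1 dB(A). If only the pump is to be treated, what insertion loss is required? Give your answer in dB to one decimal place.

4.2 dB

The untreated sources together contribute 10^(62.7/10) = 1.862e+06, i.e. 62.70 dB(A).
To meet 80.1 dB(A) overall, the treated pump may contribute at most 10^(80.1/10) − 1.862e+06 = 1.005e+08, i.e. 80.02 dB(A).
So the pump must be reduced from 84.2 to 80.02 dB(A): IL = 4.18 dB.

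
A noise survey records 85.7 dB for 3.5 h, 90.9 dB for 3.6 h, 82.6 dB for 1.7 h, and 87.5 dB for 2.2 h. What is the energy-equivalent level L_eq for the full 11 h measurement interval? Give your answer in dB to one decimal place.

88.2 dB

The energy average is taken in the linear domain: L_eq = 10·log₁₀[(Σ tᵢ·10^(Lᵢ/10))/T], T = 11 h.
Σ tᵢ·10^(Lᵢ/10) = 3.5·10^(85.7/10) + 3.6·10^(90.9/10) + 1.7·10^(82.6/10) + 2.2·10^(87.5/10) = 7.276e+09.
L_eq = 10·log₁₀(7.276e+09/11) = 88.20 dB.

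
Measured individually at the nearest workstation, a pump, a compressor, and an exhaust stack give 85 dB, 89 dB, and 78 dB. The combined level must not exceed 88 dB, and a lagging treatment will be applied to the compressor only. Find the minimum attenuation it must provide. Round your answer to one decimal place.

5.0 dB

Fixed contribution from the other sources: Σ 10^(L/10) = 10^(85/10) + 10^(78/10) = 3.793e+08 (85.79 dB).
To meet 88 dB overall, the treated compressor may contribute at most 10^(88/10) − 3.793e+08 = 2.516e+08, i.e. 84.01 dB.
Required insertion loss = 89 − 84.01 = 4.99 dB.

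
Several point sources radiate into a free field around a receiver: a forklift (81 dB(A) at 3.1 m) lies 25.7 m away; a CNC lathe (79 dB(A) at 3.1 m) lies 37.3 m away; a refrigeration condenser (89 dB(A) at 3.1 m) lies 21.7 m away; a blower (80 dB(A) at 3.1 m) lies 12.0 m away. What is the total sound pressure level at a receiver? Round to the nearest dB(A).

Apply inverse-square spreading to bring every level to the receiver, then sum 10^(L/10).
forklift: 81 − 20·log₁₀(25.7/3.1) = 81 − 18.37 = 62.63 dB(A).
CNC lathe: 79 − 20·log₁₀(37.3/3.1) = 79 − 21.61 = 57.39 dB(A).
refrigeration condenser: 89 − 20·log₁₀(21.7/3.1) = 89 − 16.90 = 72.10 dB(A).
blower: 80 − 20·log₁₀(12.0/3.1) = 80 − 11.76 = 68.24 dB(A).
Σ 10^(L/10) = 2.526e+07 → L_total = 10·log₁₀(2.526e+07) = 74.03 dB(A).

74 dB(A)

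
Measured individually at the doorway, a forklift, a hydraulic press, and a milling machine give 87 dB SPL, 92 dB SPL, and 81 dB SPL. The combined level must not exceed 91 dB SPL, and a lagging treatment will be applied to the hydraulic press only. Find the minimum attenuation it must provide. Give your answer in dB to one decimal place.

The untreated sources together contribute 10^(87/10) + 10^(81/10) = 6.271e+08, i.e. 87.97 dB SPL.
To meet 91 dB SPL overall, the treated hydraulic press may contribute at most 10^(91/10) − 6.271e+08 = 6.318e+08, i.e. 88.01 dB SPL.
Required insertion loss = 92 − 88.01 = 3.99 dB.

4.0 dB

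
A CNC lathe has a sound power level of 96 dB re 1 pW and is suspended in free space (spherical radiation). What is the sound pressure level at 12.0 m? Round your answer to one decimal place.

63.4 dB

L_p = L_w − 10·log₁₀(4π·r²) with r = 12.0 m.
4π·r² = 1810 m², 10·log₁₀ of that is 32.576 dB.
L_p = 96 − 32.576 = 63.42 dB.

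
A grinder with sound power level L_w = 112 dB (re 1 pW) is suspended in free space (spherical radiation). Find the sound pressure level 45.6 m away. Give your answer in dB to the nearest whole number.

68 dB

L_p = L_w − 10·log₁₀(4π·r²) with r = 45.6 m.
4π·r² = 2.613e+04 m², 10·log₁₀ of that is 44.171 dB.
L_p = 112 − 44.171 = 67.83 dB.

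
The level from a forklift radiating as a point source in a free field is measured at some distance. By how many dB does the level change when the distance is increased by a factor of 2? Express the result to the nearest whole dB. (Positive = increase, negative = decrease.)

-6 dB

A point source loses 6 dB per doubling of distance; generally ΔL = −20·log₁₀(r₂/r₁).
ΔL = −20·log₁₀(2) = -6.02 dB.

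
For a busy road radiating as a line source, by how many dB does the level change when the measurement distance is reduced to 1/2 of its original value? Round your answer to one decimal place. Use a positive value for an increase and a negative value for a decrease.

A line source loses 3 dB per doubling of distance; generally ΔL = −10·log₁₀(r₂/r₁).
ΔL = −10·log₁₀(0.5) = +3.01 dB.

+3.0 dB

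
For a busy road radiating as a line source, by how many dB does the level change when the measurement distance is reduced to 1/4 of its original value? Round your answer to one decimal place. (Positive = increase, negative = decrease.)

A line source loses 3 dB per doubling of distance; generally ΔL = −10·log₁₀(r₂/r₁).
ΔL = −10·log₁₀(0.25) = +6.02 dB.

+6.0 dB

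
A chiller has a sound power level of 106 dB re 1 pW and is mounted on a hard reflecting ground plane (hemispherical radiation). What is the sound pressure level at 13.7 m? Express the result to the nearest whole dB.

Free-field hemispherical radiation: L_p = L_w − 10·log₁₀(2π·r²), r = 13.7 m.
2π·r² = 1179 m², 10·log₁₀ of that is 30.716 dB.
L_p = 106 − 30.716 = 75.28 dB.

75 dB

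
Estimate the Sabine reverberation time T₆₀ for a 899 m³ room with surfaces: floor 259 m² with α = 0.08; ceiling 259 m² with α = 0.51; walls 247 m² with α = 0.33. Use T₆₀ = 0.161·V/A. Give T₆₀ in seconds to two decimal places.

A = Σ Sᵢαᵢ = 259·0.08 + 259·0.51 + 247·0.33 = 234.32 m².
T₆₀ = 0.161·V/A = 0.161·899/234.32 = 0.618 s.

0.62 s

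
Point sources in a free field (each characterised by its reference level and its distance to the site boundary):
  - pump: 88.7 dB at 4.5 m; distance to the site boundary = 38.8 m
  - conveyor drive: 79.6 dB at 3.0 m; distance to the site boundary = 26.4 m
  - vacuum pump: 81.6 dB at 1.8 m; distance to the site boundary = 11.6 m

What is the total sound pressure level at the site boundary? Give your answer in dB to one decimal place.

71.7 dB

First find each source's level at the receiver (point-source: −20·log₁₀(r/r_ref)), then combine on an intensity basis.
pump: 88.7 − 20·log₁₀(38.8/4.5) = 88.7 − 18.71 = 69.99 dB.
conveyor drive: 79.6 − 20·log₁₀(26.4/3.0) = 79.6 − 18.89 = 60.71 dB.
vacuum pump: 81.6 − 20·log₁₀(11.6/1.8) = 81.6 − 16.18 = 65.42 dB.
Σ 10^(L/10) = 1.463e+07 → L_total = 10·log₁₀(1.463e+07) = 71.65 dB.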